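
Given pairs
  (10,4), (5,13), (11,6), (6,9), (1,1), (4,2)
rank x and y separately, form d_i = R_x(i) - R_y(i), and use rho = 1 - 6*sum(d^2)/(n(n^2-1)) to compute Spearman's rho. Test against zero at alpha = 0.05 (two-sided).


Step 1: Rank x and y separately (midranks; no ties here).
rank(x): 10->5, 5->3, 11->6, 6->4, 1->1, 4->2
rank(y): 4->3, 13->6, 6->4, 9->5, 1->1, 2->2
Step 2: d_i = R_x(i) - R_y(i); compute d_i^2.
  (5-3)^2=4, (3-6)^2=9, (6-4)^2=4, (4-5)^2=1, (1-1)^2=0, (2-2)^2=0
sum(d^2) = 18.
Step 3: rho = 1 - 6*18 / (6*(6^2 - 1)) = 1 - 108/210 = 0.485714.
Step 4: Under H0, t = rho * sqrt((n-2)/(1-rho^2)) = 1.1113 ~ t(4).
Step 5: Two-sided p-value from the t-distribution with 4 df = 0.328723.
Step 6: alpha = 0.05. fail to reject H0.

rho = 0.4857, p = 0.328723, fail to reject H0 at alpha = 0.05.


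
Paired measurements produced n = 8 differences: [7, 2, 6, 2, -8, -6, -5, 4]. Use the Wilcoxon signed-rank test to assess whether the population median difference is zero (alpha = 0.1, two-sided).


Step 1: Drop any zero differences (none here) and take |d_i|.
|d| = [7, 2, 6, 2, 8, 6, 5, 4]
Step 2: Midrank |d_i| (ties get averaged ranks).
ranks: |7|->7, |2|->1.5, |6|->5.5, |2|->1.5, |8|->8, |6|->5.5, |5|->4, |4|->3
Step 3: Attach original signs; sum ranks with positive sign and with negative sign.
W+ = 7 + 1.5 + 5.5 + 1.5 + 3 = 18.5
W- = 8 + 5.5 + 4 = 17.5
(Check: W+ + W- = 36 should equal n(n+1)/2 = 36.)
Step 4: Test statistic W = min(W+, W-) = 17.5.
Step 5: Ties in |d|, so use the tie-corrected normal approximation.
        E[W] = n(n+1)/4 = 8*9/4 = 18.
        Tie groups: |d|=2 (t=2), |d|=6 (t=2); sum(t^3 - t) = 12.
        Var[W] = n(n+1)(2n+1)/24 - sum(t^3-t)/48 = 1224/24 - 12/48 = 50.75.
        z = (W - E[W]) / sqrt(Var[W]) = (17.5 - 18) / 7.1239 = -0.0702.
        Two-sided p = 2*Phi(z) = 0.944045.
Step 6: alpha = 0.1. fail to reject H0.

W+ = 18.5, W- = 17.5, W = min = 17.5, p = 0.944045, fail to reject H0.


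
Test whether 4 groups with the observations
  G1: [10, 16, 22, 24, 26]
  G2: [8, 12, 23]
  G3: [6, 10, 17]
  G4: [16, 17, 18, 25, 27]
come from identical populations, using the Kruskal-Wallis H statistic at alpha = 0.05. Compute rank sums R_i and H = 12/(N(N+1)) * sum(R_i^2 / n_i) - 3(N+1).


Step 1: Combine all N = 16 observations and assign midranks.
sorted (value, group, rank): (6,G3,1), (8,G2,2), (10,G1,3.5), (10,G3,3.5), (12,G2,5), (16,G1,6.5), (16,G4,6.5), (17,G3,8.5), (17,G4,8.5), (18,G4,10), (22,G1,11), (23,G2,12), (24,G1,13), (25,G4,14), (26,G1,15), (27,G4,16)
Step 2: Sum ranks within each group.
R_1 = 49 (n_1 = 5)
R_2 = 19 (n_2 = 3)
R_3 = 13 (n_3 = 3)
R_4 = 55 (n_4 = 5)
Step 3: H = 12/(N(N+1)) * sum(R_i^2/n_i) - 3(N+1)
     = 12/(16*17) * (49^2/5 + 19^2/3 + 13^2/3 + 55^2/5) - 3*17
     = 0.044118 * 1261.87 - 51
     = 4.670588.
Step 4: Ties present; correction factor C = 1 - 18/(16^3 - 16) = 0.995588. Corrected H = 4.670588 / 0.995588 = 4.691285.
Step 5: Under H0, H ~ chi^2(3); p-value = 0.195850.
Step 6: alpha = 0.05. fail to reject H0.

H = 4.6913, df = 3, p = 0.195850, fail to reject H0.


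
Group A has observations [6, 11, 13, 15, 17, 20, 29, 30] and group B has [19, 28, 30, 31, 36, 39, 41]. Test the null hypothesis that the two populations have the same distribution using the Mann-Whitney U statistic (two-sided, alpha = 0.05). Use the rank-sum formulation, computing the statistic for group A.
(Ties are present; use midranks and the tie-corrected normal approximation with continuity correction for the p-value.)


Step 1: Combine and sort all 15 observations; assign midranks.
sorted (value, group): (6,X), (11,X), (13,X), (15,X), (17,X), (19,Y), (20,X), (28,Y), (29,X), (30,X), (30,Y), (31,Y), (36,Y), (39,Y), (41,Y)
ranks: 6->1, 11->2, 13->3, 15->4, 17->5, 19->6, 20->7, 28->8, 29->9, 30->10.5, 30->10.5, 31->12, 36->13, 39->14, 41->15
Step 2: Rank sum for X: R1 = 1 + 2 + 3 + 4 + 5 + 7 + 9 + 10.5 = 41.5.
Step 3: U_X = R1 - n1(n1+1)/2 = 41.5 - 8*9/2 = 41.5 - 36 = 5.5.
       U_Y = n1*n2 - U_X = 56 - 5.5 = 50.5.
Step 4: Ties are present, so use the tie-corrected normal approximation (with continuity correction) for the p-value.
Step 5: p-value = 0.010826; compare to alpha = 0.05. reject H0.

U_X = 5.5, p = 0.010826, reject H0 at alpha = 0.05.


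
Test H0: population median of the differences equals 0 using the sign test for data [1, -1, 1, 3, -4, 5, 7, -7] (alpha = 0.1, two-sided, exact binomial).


Step 1: Discard zero differences. Original n = 8; n_eff = number of nonzero differences = 8.
Nonzero differences (with sign): +1, -1, +1, +3, -4, +5, +7, -7
Step 2: Count signs: positive = 5, negative = 3.
Step 3: Under H0: P(positive) = 0.5, so the number of positives S ~ Bin(8, 0.5).
Step 4: Two-sided exact p-value = sum of Bin(8,0.5) probabilities at or below the observed probability = 0.726562.
Step 5: alpha = 0.1. fail to reject H0.

n_eff = 8, pos = 5, neg = 3, p = 0.726562, fail to reject H0.


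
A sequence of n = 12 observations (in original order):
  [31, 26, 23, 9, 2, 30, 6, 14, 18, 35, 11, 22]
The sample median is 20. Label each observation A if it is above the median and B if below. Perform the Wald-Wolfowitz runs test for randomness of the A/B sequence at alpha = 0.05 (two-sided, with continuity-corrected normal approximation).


Step 1: Compute median = 20; label A = above, B = below.
Labels in order: AAABBABBBABA  (n_A = 6, n_B = 6)
Step 2: Count runs R = 7.
Step 3: Under H0 (random ordering), E[R] = 2*n_A*n_B/(n_A+n_B) + 1 = 2*6*6/12 + 1 = 7.0000.
        Var[R] = 2*n_A*n_B*(2*n_A*n_B - n_A - n_B) / ((n_A+n_B)^2 * (n_A+n_B-1)) = 4320/1584 = 2.7273.
        SD[R] = 1.6514.
Step 4: R = E[R], so z = 0 with no continuity correction.
Step 5: Two-sided p-value via normal approximation = 2*(1 - Phi(|z|)) = 1.000000.
Step 6: alpha = 0.05. fail to reject H0.

R = 7, z = 0.0000, p = 1.000000, fail to reject H0.


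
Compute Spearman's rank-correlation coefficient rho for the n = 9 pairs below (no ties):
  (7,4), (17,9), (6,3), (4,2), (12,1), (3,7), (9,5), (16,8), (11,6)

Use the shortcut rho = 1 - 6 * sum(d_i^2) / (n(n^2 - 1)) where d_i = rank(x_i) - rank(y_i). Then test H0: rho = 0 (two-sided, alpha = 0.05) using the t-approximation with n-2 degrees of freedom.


Step 1: Rank x and y separately (midranks; no ties here).
rank(x): 7->4, 17->9, 6->3, 4->2, 12->7, 3->1, 9->5, 16->8, 11->6
rank(y): 4->4, 9->9, 3->3, 2->2, 1->1, 7->7, 5->5, 8->8, 6->6
Step 2: d_i = R_x(i) - R_y(i); compute d_i^2.
  (4-4)^2=0, (9-9)^2=0, (3-3)^2=0, (2-2)^2=0, (7-1)^2=36, (1-7)^2=36, (5-5)^2=0, (8-8)^2=0, (6-6)^2=0
sum(d^2) = 72.
Step 3: rho = 1 - 6*72 / (9*(9^2 - 1)) = 1 - 432/720 = 0.400000.
Step 4: Under H0, t = rho * sqrt((n-2)/(1-rho^2)) = 1.1547 ~ t(7).
Step 5: Two-sided p-value from the t-distribution with 7 df = 0.286105.
Step 6: alpha = 0.05. fail to reject H0.

rho = 0.4000, p = 0.286105, fail to reject H0 at alpha = 0.05.


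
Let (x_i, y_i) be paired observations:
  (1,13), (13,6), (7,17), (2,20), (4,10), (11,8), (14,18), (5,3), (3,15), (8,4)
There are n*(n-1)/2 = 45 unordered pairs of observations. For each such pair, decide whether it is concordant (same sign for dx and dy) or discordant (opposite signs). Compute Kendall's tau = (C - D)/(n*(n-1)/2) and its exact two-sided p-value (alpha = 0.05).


Step 1: Enumerate the 45 unordered pairs (i,j) with i<j and classify each by sign(x_j-x_i) * sign(y_j-y_i).
  (1,2):dx=+12,dy=-7->D; (1,3):dx=+6,dy=+4->C; (1,4):dx=+1,dy=+7->C; (1,5):dx=+3,dy=-3->D
  (1,6):dx=+10,dy=-5->D; (1,7):dx=+13,dy=+5->C; (1,8):dx=+4,dy=-10->D; (1,9):dx=+2,dy=+2->C
  (1,10):dx=+7,dy=-9->D; (2,3):dx=-6,dy=+11->D; (2,4):dx=-11,dy=+14->D; (2,5):dx=-9,dy=+4->D
  (2,6):dx=-2,dy=+2->D; (2,7):dx=+1,dy=+12->C; (2,8):dx=-8,dy=-3->C; (2,9):dx=-10,dy=+9->D
  (2,10):dx=-5,dy=-2->C; (3,4):dx=-5,dy=+3->D; (3,5):dx=-3,dy=-7->C; (3,6):dx=+4,dy=-9->D
  (3,7):dx=+7,dy=+1->C; (3,8):dx=-2,dy=-14->C; (3,9):dx=-4,dy=-2->C; (3,10):dx=+1,dy=-13->D
  (4,5):dx=+2,dy=-10->D; (4,6):dx=+9,dy=-12->D; (4,7):dx=+12,dy=-2->D; (4,8):dx=+3,dy=-17->D
  (4,9):dx=+1,dy=-5->D; (4,10):dx=+6,dy=-16->D; (5,6):dx=+7,dy=-2->D; (5,7):dx=+10,dy=+8->C
  (5,8):dx=+1,dy=-7->D; (5,9):dx=-1,dy=+5->D; (5,10):dx=+4,dy=-6->D; (6,7):dx=+3,dy=+10->C
  (6,8):dx=-6,dy=-5->C; (6,9):dx=-8,dy=+7->D; (6,10):dx=-3,dy=-4->C; (7,8):dx=-9,dy=-15->C
  (7,9):dx=-11,dy=-3->C; (7,10):dx=-6,dy=-14->C; (8,9):dx=-2,dy=+12->D; (8,10):dx=+3,dy=+1->C
  (9,10):dx=+5,dy=-11->D
Step 2: C = 19, D = 26, total pairs = 45.
Step 3: tau = (C - D)/(n(n-1)/2) = (19 - 26)/45 = -0.155556.
Step 4: Exact two-sided p-value (enumerate n! = 3628800 permutations of y under H0): p = 0.600654.
Step 5: alpha = 0.05. fail to reject H0.

tau_b = -0.1556 (C=19, D=26), p = 0.600654, fail to reject H0.


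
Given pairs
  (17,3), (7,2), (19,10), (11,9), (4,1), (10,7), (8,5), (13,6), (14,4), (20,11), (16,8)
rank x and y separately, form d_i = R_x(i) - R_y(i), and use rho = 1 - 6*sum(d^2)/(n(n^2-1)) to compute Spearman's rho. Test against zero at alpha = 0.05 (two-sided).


Step 1: Rank x and y separately (midranks; no ties here).
rank(x): 17->9, 7->2, 19->10, 11->5, 4->1, 10->4, 8->3, 13->6, 14->7, 20->11, 16->8
rank(y): 3->3, 2->2, 10->10, 9->9, 1->1, 7->7, 5->5, 6->6, 4->4, 11->11, 8->8
Step 2: d_i = R_x(i) - R_y(i); compute d_i^2.
  (9-3)^2=36, (2-2)^2=0, (10-10)^2=0, (5-9)^2=16, (1-1)^2=0, (4-7)^2=9, (3-5)^2=4, (6-6)^2=0, (7-4)^2=9, (11-11)^2=0, (8-8)^2=0
sum(d^2) = 74.
Step 3: rho = 1 - 6*74 / (11*(11^2 - 1)) = 1 - 444/1320 = 0.663636.
Step 4: Under H0, t = rho * sqrt((n-2)/(1-rho^2)) = 2.6614 ~ t(9).
Step 5: Two-sided p-value from the t-distribution with 9 df = 0.025984.
Step 6: alpha = 0.05. reject H0.

rho = 0.6636, p = 0.025984, reject H0 at alpha = 0.05.


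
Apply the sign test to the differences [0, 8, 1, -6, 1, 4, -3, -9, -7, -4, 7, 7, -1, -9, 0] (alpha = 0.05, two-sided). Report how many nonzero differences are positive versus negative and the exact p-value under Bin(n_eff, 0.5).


Step 1: Discard zero differences. Original n = 15; n_eff = number of nonzero differences = 13.
Nonzero differences (with sign): +8, +1, -6, +1, +4, -3, -9, -7, -4, +7, +7, -1, -9
Step 2: Count signs: positive = 6, negative = 7.
Step 3: Under H0: P(positive) = 0.5, so the number of positives S ~ Bin(13, 0.5).
Step 4: Two-sided exact p-value = sum of Bin(13,0.5) probabilities at or below the observed probability = 1.000000.
Step 5: alpha = 0.05. fail to reject H0.

n_eff = 13, pos = 6, neg = 7, p = 1.000000, fail to reject H0.


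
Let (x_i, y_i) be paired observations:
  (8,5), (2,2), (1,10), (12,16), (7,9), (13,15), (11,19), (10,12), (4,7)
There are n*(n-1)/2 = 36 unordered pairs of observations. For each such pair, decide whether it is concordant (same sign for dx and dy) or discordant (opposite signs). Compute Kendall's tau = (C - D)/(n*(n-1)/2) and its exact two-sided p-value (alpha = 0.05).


Step 1: Enumerate the 36 unordered pairs (i,j) with i<j and classify each by sign(x_j-x_i) * sign(y_j-y_i).
  (1,2):dx=-6,dy=-3->C; (1,3):dx=-7,dy=+5->D; (1,4):dx=+4,dy=+11->C; (1,5):dx=-1,dy=+4->D
  (1,6):dx=+5,dy=+10->C; (1,7):dx=+3,dy=+14->C; (1,8):dx=+2,dy=+7->C; (1,9):dx=-4,dy=+2->D
  (2,3):dx=-1,dy=+8->D; (2,4):dx=+10,dy=+14->C; (2,5):dx=+5,dy=+7->C; (2,6):dx=+11,dy=+13->C
  (2,7):dx=+9,dy=+17->C; (2,8):dx=+8,dy=+10->C; (2,9):dx=+2,dy=+5->C; (3,4):dx=+11,dy=+6->C
  (3,5):dx=+6,dy=-1->D; (3,6):dx=+12,dy=+5->C; (3,7):dx=+10,dy=+9->C; (3,8):dx=+9,dy=+2->C
  (3,9):dx=+3,dy=-3->D; (4,5):dx=-5,dy=-7->C; (4,6):dx=+1,dy=-1->D; (4,7):dx=-1,dy=+3->D
  (4,8):dx=-2,dy=-4->C; (4,9):dx=-8,dy=-9->C; (5,6):dx=+6,dy=+6->C; (5,7):dx=+4,dy=+10->C
  (5,8):dx=+3,dy=+3->C; (5,9):dx=-3,dy=-2->C; (6,7):dx=-2,dy=+4->D; (6,8):dx=-3,dy=-3->C
  (6,9):dx=-9,dy=-8->C; (7,8):dx=-1,dy=-7->C; (7,9):dx=-7,dy=-12->C; (8,9):dx=-6,dy=-5->C
Step 2: C = 27, D = 9, total pairs = 36.
Step 3: tau = (C - D)/(n(n-1)/2) = (27 - 9)/36 = 0.500000.
Step 4: Exact two-sided p-value (enumerate n! = 362880 permutations of y under H0): p = 0.075176.
Step 5: alpha = 0.05. fail to reject H0.

tau_b = 0.5000 (C=27, D=9), p = 0.075176, fail to reject H0.


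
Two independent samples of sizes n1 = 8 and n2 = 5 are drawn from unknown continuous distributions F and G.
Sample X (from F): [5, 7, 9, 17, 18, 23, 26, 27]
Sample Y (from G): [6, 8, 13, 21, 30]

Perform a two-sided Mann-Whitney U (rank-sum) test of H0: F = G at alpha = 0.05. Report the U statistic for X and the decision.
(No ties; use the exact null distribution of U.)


Step 1: Combine and sort all 13 observations; assign midranks.
sorted (value, group): (5,X), (6,Y), (7,X), (8,Y), (9,X), (13,Y), (17,X), (18,X), (21,Y), (23,X), (26,X), (27,X), (30,Y)
ranks: 5->1, 6->2, 7->3, 8->4, 9->5, 13->6, 17->7, 18->8, 21->9, 23->10, 26->11, 27->12, 30->13
Step 2: Rank sum for X: R1 = 1 + 3 + 5 + 7 + 8 + 10 + 11 + 12 = 57.
Step 3: U_X = R1 - n1(n1+1)/2 = 57 - 8*9/2 = 57 - 36 = 21.
       U_Y = n1*n2 - U_X = 40 - 21 = 19.
Step 4: No ties, so the exact null distribution of U (based on enumerating the C(13,8) = 1287 equally likely rank assignments) gives the two-sided p-value.
Step 5: p-value = 0.943279; compare to alpha = 0.05. fail to reject H0.

U_X = 21, p = 0.943279, fail to reject H0 at alpha = 0.05.


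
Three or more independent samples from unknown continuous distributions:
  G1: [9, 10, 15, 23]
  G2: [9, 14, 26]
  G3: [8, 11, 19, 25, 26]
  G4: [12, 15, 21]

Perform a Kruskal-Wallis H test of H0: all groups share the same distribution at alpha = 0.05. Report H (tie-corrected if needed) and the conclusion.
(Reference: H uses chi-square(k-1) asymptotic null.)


Step 1: Combine all N = 15 observations and assign midranks.
sorted (value, group, rank): (8,G3,1), (9,G1,2.5), (9,G2,2.5), (10,G1,4), (11,G3,5), (12,G4,6), (14,G2,7), (15,G1,8.5), (15,G4,8.5), (19,G3,10), (21,G4,11), (23,G1,12), (25,G3,13), (26,G2,14.5), (26,G3,14.5)
Step 2: Sum ranks within each group.
R_1 = 27 (n_1 = 4)
R_2 = 24 (n_2 = 3)
R_3 = 43.5 (n_3 = 5)
R_4 = 25.5 (n_4 = 3)
Step 3: H = 12/(N(N+1)) * sum(R_i^2/n_i) - 3(N+1)
     = 12/(15*16) * (27^2/4 + 24^2/3 + 43.5^2/5 + 25.5^2/3) - 3*16
     = 0.050000 * 969.45 - 48
     = 0.472500.
Step 4: Ties present; correction factor C = 1 - 18/(15^3 - 15) = 0.994643. Corrected H = 0.472500 / 0.994643 = 0.475045.
Step 5: Under H0, H ~ chi^2(3); p-value = 0.924339.
Step 6: alpha = 0.05. fail to reject H0.

H = 0.4750, df = 3, p = 0.924339, fail to reject H0.


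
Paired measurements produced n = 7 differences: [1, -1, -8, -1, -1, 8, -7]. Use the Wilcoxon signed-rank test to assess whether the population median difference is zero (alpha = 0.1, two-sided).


Step 1: Drop any zero differences (none here) and take |d_i|.
|d| = [1, 1, 8, 1, 1, 8, 7]
Step 2: Midrank |d_i| (ties get averaged ranks).
ranks: |1|->2.5, |1|->2.5, |8|->6.5, |1|->2.5, |1|->2.5, |8|->6.5, |7|->5
Step 3: Attach original signs; sum ranks with positive sign and with negative sign.
W+ = 2.5 + 6.5 = 9
W- = 2.5 + 6.5 + 2.5 + 2.5 + 5 = 19
(Check: W+ + W- = 28 should equal n(n+1)/2 = 28.)
Step 4: Test statistic W = min(W+, W-) = 9.
Step 5: Ties in |d|, so use the tie-corrected normal approximation.
        E[W] = n(n+1)/4 = 7*8/4 = 14.
        Tie groups: |d|=1 (t=4), |d|=8 (t=2); sum(t^3 - t) = 66.
        Var[W] = n(n+1)(2n+1)/24 - sum(t^3-t)/48 = 840/24 - 66/48 = 33.625.
        z = (W - E[W]) / sqrt(Var[W]) = (9 - 14) / 5.7987 = -0.8623.
        Two-sided p = 2*Phi(z) = 0.388544.
Step 6: alpha = 0.1. fail to reject H0.

W+ = 9, W- = 19, W = min = 9, p = 0.388544, fail to reject H0.


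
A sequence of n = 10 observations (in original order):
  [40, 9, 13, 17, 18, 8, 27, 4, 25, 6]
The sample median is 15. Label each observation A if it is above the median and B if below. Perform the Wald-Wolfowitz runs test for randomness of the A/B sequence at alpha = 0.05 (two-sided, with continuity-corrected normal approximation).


Step 1: Compute median = 15; label A = above, B = below.
Labels in order: ABBAABABAB  (n_A = 5, n_B = 5)
Step 2: Count runs R = 8.
Step 3: Under H0 (random ordering), E[R] = 2*n_A*n_B/(n_A+n_B) + 1 = 2*5*5/10 + 1 = 6.0000.
        Var[R] = 2*n_A*n_B*(2*n_A*n_B - n_A - n_B) / ((n_A+n_B)^2 * (n_A+n_B-1)) = 2000/900 = 2.2222.
        SD[R] = 1.4907.
Step 4: Continuity-corrected z = (R - 0.5 - E[R]) / SD[R] = (8 - 0.5 - 6.0000) / 1.4907 = 1.0062.
Step 5: Two-sided p-value via normal approximation = 2*(1 - Phi(|z|)) = 0.314305.
Step 6: alpha = 0.05. fail to reject H0.

R = 8, z = 1.0062, p = 0.314305, fail to reject H0.


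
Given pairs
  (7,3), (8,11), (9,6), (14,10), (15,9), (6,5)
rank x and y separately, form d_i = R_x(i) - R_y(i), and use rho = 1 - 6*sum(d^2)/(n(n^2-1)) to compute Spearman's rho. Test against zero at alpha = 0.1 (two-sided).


Step 1: Rank x and y separately (midranks; no ties here).
rank(x): 7->2, 8->3, 9->4, 14->5, 15->6, 6->1
rank(y): 3->1, 11->6, 6->3, 10->5, 9->4, 5->2
Step 2: d_i = R_x(i) - R_y(i); compute d_i^2.
  (2-1)^2=1, (3-6)^2=9, (4-3)^2=1, (5-5)^2=0, (6-4)^2=4, (1-2)^2=1
sum(d^2) = 16.
Step 3: rho = 1 - 6*16 / (6*(6^2 - 1)) = 1 - 96/210 = 0.542857.
Step 4: Under H0, t = rho * sqrt((n-2)/(1-rho^2)) = 1.2928 ~ t(4).
Step 5: Two-sided p-value from the t-distribution with 4 df = 0.265703.
Step 6: alpha = 0.1. fail to reject H0.

rho = 0.5429, p = 0.265703, fail to reject H0 at alpha = 0.1.


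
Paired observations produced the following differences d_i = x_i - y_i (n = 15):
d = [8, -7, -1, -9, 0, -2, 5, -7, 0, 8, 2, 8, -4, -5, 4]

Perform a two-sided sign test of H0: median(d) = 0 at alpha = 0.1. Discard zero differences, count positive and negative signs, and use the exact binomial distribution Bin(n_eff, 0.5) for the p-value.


Step 1: Discard zero differences. Original n = 15; n_eff = number of nonzero differences = 13.
Nonzero differences (with sign): +8, -7, -1, -9, -2, +5, -7, +8, +2, +8, -4, -5, +4
Step 2: Count signs: positive = 6, negative = 7.
Step 3: Under H0: P(positive) = 0.5, so the number of positives S ~ Bin(13, 0.5).
Step 4: Two-sided exact p-value = sum of Bin(13,0.5) probabilities at or below the observed probability = 1.000000.
Step 5: alpha = 0.1. fail to reject H0.

n_eff = 13, pos = 6, neg = 7, p = 1.000000, fail to reject H0.


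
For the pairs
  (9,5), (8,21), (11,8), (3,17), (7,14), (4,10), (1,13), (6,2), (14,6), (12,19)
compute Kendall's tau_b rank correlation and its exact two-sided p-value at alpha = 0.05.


Step 1: Enumerate the 45 unordered pairs (i,j) with i<j and classify each by sign(x_j-x_i) * sign(y_j-y_i).
  (1,2):dx=-1,dy=+16->D; (1,3):dx=+2,dy=+3->C; (1,4):dx=-6,dy=+12->D; (1,5):dx=-2,dy=+9->D
  (1,6):dx=-5,dy=+5->D; (1,7):dx=-8,dy=+8->D; (1,8):dx=-3,dy=-3->C; (1,9):dx=+5,dy=+1->C
  (1,10):dx=+3,dy=+14->C; (2,3):dx=+3,dy=-13->D; (2,4):dx=-5,dy=-4->C; (2,5):dx=-1,dy=-7->C
  (2,6):dx=-4,dy=-11->C; (2,7):dx=-7,dy=-8->C; (2,8):dx=-2,dy=-19->C; (2,9):dx=+6,dy=-15->D
  (2,10):dx=+4,dy=-2->D; (3,4):dx=-8,dy=+9->D; (3,5):dx=-4,dy=+6->D; (3,6):dx=-7,dy=+2->D
  (3,7):dx=-10,dy=+5->D; (3,8):dx=-5,dy=-6->C; (3,9):dx=+3,dy=-2->D; (3,10):dx=+1,dy=+11->C
  (4,5):dx=+4,dy=-3->D; (4,6):dx=+1,dy=-7->D; (4,7):dx=-2,dy=-4->C; (4,8):dx=+3,dy=-15->D
  (4,9):dx=+11,dy=-11->D; (4,10):dx=+9,dy=+2->C; (5,6):dx=-3,dy=-4->C; (5,7):dx=-6,dy=-1->C
  (5,8):dx=-1,dy=-12->C; (5,9):dx=+7,dy=-8->D; (5,10):dx=+5,dy=+5->C; (6,7):dx=-3,dy=+3->D
  (6,8):dx=+2,dy=-8->D; (6,9):dx=+10,dy=-4->D; (6,10):dx=+8,dy=+9->C; (7,8):dx=+5,dy=-11->D
  (7,9):dx=+13,dy=-7->D; (7,10):dx=+11,dy=+6->C; (8,9):dx=+8,dy=+4->C; (8,10):dx=+6,dy=+17->C
  (9,10):dx=-2,dy=+13->D
Step 2: C = 21, D = 24, total pairs = 45.
Step 3: tau = (C - D)/(n(n-1)/2) = (21 - 24)/45 = -0.066667.
Step 4: Exact two-sided p-value (enumerate n! = 3628800 permutations of y under H0): p = 0.861801.
Step 5: alpha = 0.05. fail to reject H0.

tau_b = -0.0667 (C=21, D=24), p = 0.861801, fail to reject H0.


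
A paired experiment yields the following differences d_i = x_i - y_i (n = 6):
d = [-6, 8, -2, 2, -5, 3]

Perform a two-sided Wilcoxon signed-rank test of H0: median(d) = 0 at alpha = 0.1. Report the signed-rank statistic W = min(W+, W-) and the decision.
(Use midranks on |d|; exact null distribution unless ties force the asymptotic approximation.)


Step 1: Drop any zero differences (none here) and take |d_i|.
|d| = [6, 8, 2, 2, 5, 3]
Step 2: Midrank |d_i| (ties get averaged ranks).
ranks: |6|->5, |8|->6, |2|->1.5, |2|->1.5, |5|->4, |3|->3
Step 3: Attach original signs; sum ranks with positive sign and with negative sign.
W+ = 6 + 1.5 + 3 = 10.5
W- = 5 + 1.5 + 4 = 10.5
(Check: W+ + W- = 21 should equal n(n+1)/2 = 21.)
Step 4: Test statistic W = min(W+, W-) = 10.5.
Step 5: Ties in |d|, so use the tie-corrected normal approximation.
        E[W] = n(n+1)/4 = 6*7/4 = 10.5.
        Tie groups: |d|=2 (t=2); sum(t^3 - t) = 6.
        Var[W] = n(n+1)(2n+1)/24 - sum(t^3-t)/48 = 546/24 - 6/48 = 22.625.
        z = (W - E[W]) / sqrt(Var[W]) = (10.5 - 10.5) / 4.7566 = 0.0000.
        Two-sided p = 2*Phi(z) = 1.000000.
Step 6: alpha = 0.1. fail to reject H0.

W+ = 10.5, W- = 10.5, W = min = 10.5, p = 1.000000, fail to reject H0.


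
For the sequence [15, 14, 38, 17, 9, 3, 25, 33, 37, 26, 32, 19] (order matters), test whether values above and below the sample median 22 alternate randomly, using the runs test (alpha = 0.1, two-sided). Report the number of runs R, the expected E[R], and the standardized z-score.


Step 1: Compute median = 22; label A = above, B = below.
Labels in order: BBABBBAAAAAB  (n_A = 6, n_B = 6)
Step 2: Count runs R = 5.
Step 3: Under H0 (random ordering), E[R] = 2*n_A*n_B/(n_A+n_B) + 1 = 2*6*6/12 + 1 = 7.0000.
        Var[R] = 2*n_A*n_B*(2*n_A*n_B - n_A - n_B) / ((n_A+n_B)^2 * (n_A+n_B-1)) = 4320/1584 = 2.7273.
        SD[R] = 1.6514.
Step 4: Continuity-corrected z = (R + 0.5 - E[R]) / SD[R] = (5 + 0.5 - 7.0000) / 1.6514 = -0.9083.
Step 5: Two-sided p-value via normal approximation = 2*(1 - Phi(|z|)) = 0.363722.
Step 6: alpha = 0.1. fail to reject H0.

R = 5, z = -0.9083, p = 0.363722, fail to reject H0.


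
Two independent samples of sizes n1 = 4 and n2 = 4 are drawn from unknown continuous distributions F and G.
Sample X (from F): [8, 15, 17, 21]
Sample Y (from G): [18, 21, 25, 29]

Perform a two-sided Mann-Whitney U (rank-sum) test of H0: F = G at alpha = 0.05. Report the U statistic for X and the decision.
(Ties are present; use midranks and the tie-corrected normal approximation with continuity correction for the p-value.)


Step 1: Combine and sort all 8 observations; assign midranks.
sorted (value, group): (8,X), (15,X), (17,X), (18,Y), (21,X), (21,Y), (25,Y), (29,Y)
ranks: 8->1, 15->2, 17->3, 18->4, 21->5.5, 21->5.5, 25->7, 29->8
Step 2: Rank sum for X: R1 = 1 + 2 + 3 + 5.5 = 11.5.
Step 3: U_X = R1 - n1(n1+1)/2 = 11.5 - 4*5/2 = 11.5 - 10 = 1.5.
       U_Y = n1*n2 - U_X = 16 - 1.5 = 14.5.
Step 4: Ties are present, so use the tie-corrected normal approximation (with continuity correction) for the p-value.
Step 5: p-value = 0.081429; compare to alpha = 0.05. fail to reject H0.

U_X = 1.5, p = 0.081429, fail to reject H0 at alpha = 0.05.


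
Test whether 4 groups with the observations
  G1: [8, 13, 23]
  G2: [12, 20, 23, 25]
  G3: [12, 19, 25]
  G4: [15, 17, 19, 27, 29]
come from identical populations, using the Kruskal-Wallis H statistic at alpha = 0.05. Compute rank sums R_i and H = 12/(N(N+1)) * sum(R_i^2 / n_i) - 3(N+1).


Step 1: Combine all N = 15 observations and assign midranks.
sorted (value, group, rank): (8,G1,1), (12,G2,2.5), (12,G3,2.5), (13,G1,4), (15,G4,5), (17,G4,6), (19,G3,7.5), (19,G4,7.5), (20,G2,9), (23,G1,10.5), (23,G2,10.5), (25,G2,12.5), (25,G3,12.5), (27,G4,14), (29,G4,15)
Step 2: Sum ranks within each group.
R_1 = 15.5 (n_1 = 3)
R_2 = 34.5 (n_2 = 4)
R_3 = 22.5 (n_3 = 3)
R_4 = 47.5 (n_4 = 5)
Step 3: H = 12/(N(N+1)) * sum(R_i^2/n_i) - 3(N+1)
     = 12/(15*16) * (15.5^2/3 + 34.5^2/4 + 22.5^2/3 + 47.5^2/5) - 3*16
     = 0.050000 * 997.646 - 48
     = 1.882292.
Step 4: Ties present; correction factor C = 1 - 24/(15^3 - 15) = 0.992857. Corrected H = 1.882292 / 0.992857 = 1.895833.
Step 5: Under H0, H ~ chi^2(3); p-value = 0.594306.
Step 6: alpha = 0.05. fail to reject H0.

H = 1.8958, df = 3, p = 0.594306, fail to reject H0.


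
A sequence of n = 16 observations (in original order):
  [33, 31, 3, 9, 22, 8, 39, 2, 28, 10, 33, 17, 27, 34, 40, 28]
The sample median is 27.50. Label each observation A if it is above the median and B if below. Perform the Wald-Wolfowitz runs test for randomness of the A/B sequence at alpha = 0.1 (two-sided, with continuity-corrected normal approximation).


Step 1: Compute median = 27.50; label A = above, B = below.
Labels in order: AABBBBABABABBAAA  (n_A = 8, n_B = 8)
Step 2: Count runs R = 9.
Step 3: Under H0 (random ordering), E[R] = 2*n_A*n_B/(n_A+n_B) + 1 = 2*8*8/16 + 1 = 9.0000.
        Var[R] = 2*n_A*n_B*(2*n_A*n_B - n_A - n_B) / ((n_A+n_B)^2 * (n_A+n_B-1)) = 14336/3840 = 3.7333.
        SD[R] = 1.9322.
Step 4: R = E[R], so z = 0 with no continuity correction.
Step 5: Two-sided p-value via normal approximation = 2*(1 - Phi(|z|)) = 1.000000.
Step 6: alpha = 0.1. fail to reject H0.

R = 9, z = 0.0000, p = 1.000000, fail to reject H0.


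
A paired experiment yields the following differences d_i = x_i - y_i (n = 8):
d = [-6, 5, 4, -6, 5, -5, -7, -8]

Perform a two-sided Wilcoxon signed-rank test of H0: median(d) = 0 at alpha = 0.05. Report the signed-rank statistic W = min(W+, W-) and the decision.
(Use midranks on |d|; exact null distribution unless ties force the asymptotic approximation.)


Step 1: Drop any zero differences (none here) and take |d_i|.
|d| = [6, 5, 4, 6, 5, 5, 7, 8]
Step 2: Midrank |d_i| (ties get averaged ranks).
ranks: |6|->5.5, |5|->3, |4|->1, |6|->5.5, |5|->3, |5|->3, |7|->7, |8|->8
Step 3: Attach original signs; sum ranks with positive sign and with negative sign.
W+ = 3 + 1 + 3 = 7
W- = 5.5 + 5.5 + 3 + 7 + 8 = 29
(Check: W+ + W- = 36 should equal n(n+1)/2 = 36.)
Step 4: Test statistic W = min(W+, W-) = 7.
Step 5: Ties in |d|, so use the tie-corrected normal approximation.
        E[W] = n(n+1)/4 = 8*9/4 = 18.
        Tie groups: |d|=5 (t=3), |d|=6 (t=2); sum(t^3 - t) = 30.
        Var[W] = n(n+1)(2n+1)/24 - sum(t^3-t)/48 = 1224/24 - 30/48 = 50.375.
        z = (W - E[W]) / sqrt(Var[W]) = (7 - 18) / 7.0975 = -1.5498.
        Two-sided p = 2*Phi(z) = 0.121181.
Step 6: alpha = 0.05. fail to reject H0.

W+ = 7, W- = 29, W = min = 7, p = 0.121181, fail to reject H0.


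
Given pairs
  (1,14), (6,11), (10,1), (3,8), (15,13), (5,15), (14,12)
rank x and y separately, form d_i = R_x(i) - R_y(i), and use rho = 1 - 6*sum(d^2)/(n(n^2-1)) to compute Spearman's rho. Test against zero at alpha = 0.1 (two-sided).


Step 1: Rank x and y separately (midranks; no ties here).
rank(x): 1->1, 6->4, 10->5, 3->2, 15->7, 5->3, 14->6
rank(y): 14->6, 11->3, 1->1, 8->2, 13->5, 15->7, 12->4
Step 2: d_i = R_x(i) - R_y(i); compute d_i^2.
  (1-6)^2=25, (4-3)^2=1, (5-1)^2=16, (2-2)^2=0, (7-5)^2=4, (3-7)^2=16, (6-4)^2=4
sum(d^2) = 66.
Step 3: rho = 1 - 6*66 / (7*(7^2 - 1)) = 1 - 396/336 = -0.178571.
Step 4: Under H0, t = rho * sqrt((n-2)/(1-rho^2)) = -0.4058 ~ t(5).
Step 5: Two-sided p-value from the t-distribution with 5 df = 0.701658.
Step 6: alpha = 0.1. fail to reject H0.

rho = -0.1786, p = 0.701658, fail to reject H0 at alpha = 0.1.


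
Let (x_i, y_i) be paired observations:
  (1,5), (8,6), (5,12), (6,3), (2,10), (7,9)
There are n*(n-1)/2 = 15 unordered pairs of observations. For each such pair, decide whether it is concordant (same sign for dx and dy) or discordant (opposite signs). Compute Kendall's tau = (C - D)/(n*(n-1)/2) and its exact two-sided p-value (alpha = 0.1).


Step 1: Enumerate the 15 unordered pairs (i,j) with i<j and classify each by sign(x_j-x_i) * sign(y_j-y_i).
  (1,2):dx=+7,dy=+1->C; (1,3):dx=+4,dy=+7->C; (1,4):dx=+5,dy=-2->D; (1,5):dx=+1,dy=+5->C
  (1,6):dx=+6,dy=+4->C; (2,3):dx=-3,dy=+6->D; (2,4):dx=-2,dy=-3->C; (2,5):dx=-6,dy=+4->D
  (2,6):dx=-1,dy=+3->D; (3,4):dx=+1,dy=-9->D; (3,5):dx=-3,dy=-2->C; (3,6):dx=+2,dy=-3->D
  (4,5):dx=-4,dy=+7->D; (4,6):dx=+1,dy=+6->C; (5,6):dx=+5,dy=-1->D
Step 2: C = 7, D = 8, total pairs = 15.
Step 3: tau = (C - D)/(n(n-1)/2) = (7 - 8)/15 = -0.066667.
Step 4: Exact two-sided p-value (enumerate n! = 720 permutations of y under H0): p = 1.000000.
Step 5: alpha = 0.1. fail to reject H0.

tau_b = -0.0667 (C=7, D=8), p = 1.000000, fail to reject H0.


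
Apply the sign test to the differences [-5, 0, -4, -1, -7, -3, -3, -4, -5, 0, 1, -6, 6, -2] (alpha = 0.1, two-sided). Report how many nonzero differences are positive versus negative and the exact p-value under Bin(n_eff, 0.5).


Step 1: Discard zero differences. Original n = 14; n_eff = number of nonzero differences = 12.
Nonzero differences (with sign): -5, -4, -1, -7, -3, -3, -4, -5, +1, -6, +6, -2
Step 2: Count signs: positive = 2, negative = 10.
Step 3: Under H0: P(positive) = 0.5, so the number of positives S ~ Bin(12, 0.5).
Step 4: Two-sided exact p-value = sum of Bin(12,0.5) probabilities at or below the observed probability = 0.038574.
Step 5: alpha = 0.1. reject H0.

n_eff = 12, pos = 2, neg = 10, p = 0.038574, reject H0.


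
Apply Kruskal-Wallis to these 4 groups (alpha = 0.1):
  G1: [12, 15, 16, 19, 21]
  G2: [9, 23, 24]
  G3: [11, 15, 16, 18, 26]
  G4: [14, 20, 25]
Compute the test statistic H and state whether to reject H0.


Step 1: Combine all N = 16 observations and assign midranks.
sorted (value, group, rank): (9,G2,1), (11,G3,2), (12,G1,3), (14,G4,4), (15,G1,5.5), (15,G3,5.5), (16,G1,7.5), (16,G3,7.5), (18,G3,9), (19,G1,10), (20,G4,11), (21,G1,12), (23,G2,13), (24,G2,14), (25,G4,15), (26,G3,16)
Step 2: Sum ranks within each group.
R_1 = 38 (n_1 = 5)
R_2 = 28 (n_2 = 3)
R_3 = 40 (n_3 = 5)
R_4 = 30 (n_4 = 3)
Step 3: H = 12/(N(N+1)) * sum(R_i^2/n_i) - 3(N+1)
     = 12/(16*17) * (38^2/5 + 28^2/3 + 40^2/5 + 30^2/3) - 3*17
     = 0.044118 * 1170.13 - 51
     = 0.623529.
Step 4: Ties present; correction factor C = 1 - 12/(16^3 - 16) = 0.997059. Corrected H = 0.623529 / 0.997059 = 0.625369.
Step 5: Under H0, H ~ chi^2(3); p-value = 0.890601.
Step 6: alpha = 0.1. fail to reject H0.

H = 0.6254, df = 3, p = 0.890601, fail to reject H0.


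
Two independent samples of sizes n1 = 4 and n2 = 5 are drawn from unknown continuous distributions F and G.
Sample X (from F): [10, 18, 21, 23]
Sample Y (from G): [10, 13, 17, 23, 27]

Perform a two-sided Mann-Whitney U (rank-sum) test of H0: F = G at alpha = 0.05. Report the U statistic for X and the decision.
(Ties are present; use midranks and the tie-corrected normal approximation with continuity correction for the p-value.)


Step 1: Combine and sort all 9 observations; assign midranks.
sorted (value, group): (10,X), (10,Y), (13,Y), (17,Y), (18,X), (21,X), (23,X), (23,Y), (27,Y)
ranks: 10->1.5, 10->1.5, 13->3, 17->4, 18->5, 21->6, 23->7.5, 23->7.5, 27->9
Step 2: Rank sum for X: R1 = 1.5 + 5 + 6 + 7.5 = 20.
Step 3: U_X = R1 - n1(n1+1)/2 = 20 - 4*5/2 = 20 - 10 = 10.
       U_Y = n1*n2 - U_X = 20 - 10 = 10.
Step 4: Ties are present, so use the tie-corrected normal approximation (with continuity correction) for the p-value.
Step 5: p-value = 1.000000; compare to alpha = 0.05. fail to reject H0.

U_X = 10, p = 1.000000, fail to reject H0 at alpha = 0.05.


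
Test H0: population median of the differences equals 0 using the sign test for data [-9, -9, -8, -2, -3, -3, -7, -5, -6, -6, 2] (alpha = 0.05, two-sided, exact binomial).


Step 1: Discard zero differences. Original n = 11; n_eff = number of nonzero differences = 11.
Nonzero differences (with sign): -9, -9, -8, -2, -3, -3, -7, -5, -6, -6, +2
Step 2: Count signs: positive = 1, negative = 10.
Step 3: Under H0: P(positive) = 0.5, so the number of positives S ~ Bin(11, 0.5).
Step 4: Two-sided exact p-value = sum of Bin(11,0.5) probabilities at or below the observed probability = 0.011719.
Step 5: alpha = 0.05. reject H0.

n_eff = 11, pos = 1, neg = 10, p = 0.011719, reject H0.


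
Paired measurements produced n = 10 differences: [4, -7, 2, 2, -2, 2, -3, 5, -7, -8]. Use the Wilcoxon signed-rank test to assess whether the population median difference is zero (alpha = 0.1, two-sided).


Step 1: Drop any zero differences (none here) and take |d_i|.
|d| = [4, 7, 2, 2, 2, 2, 3, 5, 7, 8]
Step 2: Midrank |d_i| (ties get averaged ranks).
ranks: |4|->6, |7|->8.5, |2|->2.5, |2|->2.5, |2|->2.5, |2|->2.5, |3|->5, |5|->7, |7|->8.5, |8|->10
Step 3: Attach original signs; sum ranks with positive sign and with negative sign.
W+ = 6 + 2.5 + 2.5 + 2.5 + 7 = 20.5
W- = 8.5 + 2.5 + 5 + 8.5 + 10 = 34.5
(Check: W+ + W- = 55 should equal n(n+1)/2 = 55.)
Step 4: Test statistic W = min(W+, W-) = 20.5.
Step 5: Ties in |d|, so use the tie-corrected normal approximation.
        E[W] = n(n+1)/4 = 10*11/4 = 27.5.
        Tie groups: |d|=2 (t=4), |d|=7 (t=2); sum(t^3 - t) = 66.
        Var[W] = n(n+1)(2n+1)/24 - sum(t^3-t)/48 = 2310/24 - 66/48 = 94.875.
        z = (W - E[W]) / sqrt(Var[W]) = (20.5 - 27.5) / 9.7404 = -0.7187.
        Two-sided p = 2*Phi(z) = 0.472352.
Step 6: alpha = 0.1. fail to reject H0.

W+ = 20.5, W- = 34.5, W = min = 20.5, p = 0.472352, fail to reject H0.


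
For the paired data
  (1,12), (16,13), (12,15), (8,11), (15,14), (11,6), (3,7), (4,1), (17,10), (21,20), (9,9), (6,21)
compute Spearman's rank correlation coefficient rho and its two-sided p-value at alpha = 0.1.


Step 1: Rank x and y separately (midranks; no ties here).
rank(x): 1->1, 16->10, 12->8, 8->5, 15->9, 11->7, 3->2, 4->3, 17->11, 21->12, 9->6, 6->4
rank(y): 12->7, 13->8, 15->10, 11->6, 14->9, 6->2, 7->3, 1->1, 10->5, 20->11, 9->4, 21->12
Step 2: d_i = R_x(i) - R_y(i); compute d_i^2.
  (1-7)^2=36, (10-8)^2=4, (8-10)^2=4, (5-6)^2=1, (9-9)^2=0, (7-2)^2=25, (2-3)^2=1, (3-1)^2=4, (11-5)^2=36, (12-11)^2=1, (6-4)^2=4, (4-12)^2=64
sum(d^2) = 180.
Step 3: rho = 1 - 6*180 / (12*(12^2 - 1)) = 1 - 1080/1716 = 0.370629.
Step 4: Under H0, t = rho * sqrt((n-2)/(1-rho^2)) = 1.2619 ~ t(10).
Step 5: Two-sided p-value from the t-distribution with 10 df = 0.235621.
Step 6: alpha = 0.1. fail to reject H0.

rho = 0.3706, p = 0.235621, fail to reject H0 at alpha = 0.1.


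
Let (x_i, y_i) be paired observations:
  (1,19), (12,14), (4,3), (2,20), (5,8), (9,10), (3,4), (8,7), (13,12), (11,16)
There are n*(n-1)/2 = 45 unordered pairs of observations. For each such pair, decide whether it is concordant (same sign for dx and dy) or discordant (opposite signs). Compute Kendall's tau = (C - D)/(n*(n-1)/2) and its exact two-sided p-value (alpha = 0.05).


Step 1: Enumerate the 45 unordered pairs (i,j) with i<j and classify each by sign(x_j-x_i) * sign(y_j-y_i).
  (1,2):dx=+11,dy=-5->D; (1,3):dx=+3,dy=-16->D; (1,4):dx=+1,dy=+1->C; (1,5):dx=+4,dy=-11->D
  (1,6):dx=+8,dy=-9->D; (1,7):dx=+2,dy=-15->D; (1,8):dx=+7,dy=-12->D; (1,9):dx=+12,dy=-7->D
  (1,10):dx=+10,dy=-3->D; (2,3):dx=-8,dy=-11->C; (2,4):dx=-10,dy=+6->D; (2,5):dx=-7,dy=-6->C
  (2,6):dx=-3,dy=-4->C; (2,7):dx=-9,dy=-10->C; (2,8):dx=-4,dy=-7->C; (2,9):dx=+1,dy=-2->D
  (2,10):dx=-1,dy=+2->D; (3,4):dx=-2,dy=+17->D; (3,5):dx=+1,dy=+5->C; (3,6):dx=+5,dy=+7->C
  (3,7):dx=-1,dy=+1->D; (3,8):dx=+4,dy=+4->C; (3,9):dx=+9,dy=+9->C; (3,10):dx=+7,dy=+13->C
  (4,5):dx=+3,dy=-12->D; (4,6):dx=+7,dy=-10->D; (4,7):dx=+1,dy=-16->D; (4,8):dx=+6,dy=-13->D
  (4,9):dx=+11,dy=-8->D; (4,10):dx=+9,dy=-4->D; (5,6):dx=+4,dy=+2->C; (5,7):dx=-2,dy=-4->C
  (5,8):dx=+3,dy=-1->D; (5,9):dx=+8,dy=+4->C; (5,10):dx=+6,dy=+8->C; (6,7):dx=-6,dy=-6->C
  (6,8):dx=-1,dy=-3->C; (6,9):dx=+4,dy=+2->C; (6,10):dx=+2,dy=+6->C; (7,8):dx=+5,dy=+3->C
  (7,9):dx=+10,dy=+8->C; (7,10):dx=+8,dy=+12->C; (8,9):dx=+5,dy=+5->C; (8,10):dx=+3,dy=+9->C
  (9,10):dx=-2,dy=+4->D
Step 2: C = 24, D = 21, total pairs = 45.
Step 3: tau = (C - D)/(n(n-1)/2) = (24 - 21)/45 = 0.066667.
Step 4: Exact two-sided p-value (enumerate n! = 3628800 permutations of y under H0): p = 0.861801.
Step 5: alpha = 0.05. fail to reject H0.

tau_b = 0.0667 (C=24, D=21), p = 0.861801, fail to reject H0.


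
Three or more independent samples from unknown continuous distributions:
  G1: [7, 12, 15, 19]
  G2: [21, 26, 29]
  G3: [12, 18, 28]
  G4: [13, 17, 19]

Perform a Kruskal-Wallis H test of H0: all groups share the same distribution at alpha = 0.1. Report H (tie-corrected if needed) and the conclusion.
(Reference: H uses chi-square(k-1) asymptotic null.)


Step 1: Combine all N = 13 observations and assign midranks.
sorted (value, group, rank): (7,G1,1), (12,G1,2.5), (12,G3,2.5), (13,G4,4), (15,G1,5), (17,G4,6), (18,G3,7), (19,G1,8.5), (19,G4,8.5), (21,G2,10), (26,G2,11), (28,G3,12), (29,G2,13)
Step 2: Sum ranks within each group.
R_1 = 17 (n_1 = 4)
R_2 = 34 (n_2 = 3)
R_3 = 21.5 (n_3 = 3)
R_4 = 18.5 (n_4 = 3)
Step 3: H = 12/(N(N+1)) * sum(R_i^2/n_i) - 3(N+1)
     = 12/(13*14) * (17^2/4 + 34^2/3 + 21.5^2/3 + 18.5^2/3) - 3*14
     = 0.065934 * 725.75 - 42
     = 5.851648.
Step 4: Ties present; correction factor C = 1 - 12/(13^3 - 13) = 0.994505. Corrected H = 5.851648 / 0.994505 = 5.883978.
Step 5: Under H0, H ~ chi^2(3); p-value = 0.117393.
Step 6: alpha = 0.1. fail to reject H0.

H = 5.8840, df = 3, p = 0.117393, fail to reject H0.


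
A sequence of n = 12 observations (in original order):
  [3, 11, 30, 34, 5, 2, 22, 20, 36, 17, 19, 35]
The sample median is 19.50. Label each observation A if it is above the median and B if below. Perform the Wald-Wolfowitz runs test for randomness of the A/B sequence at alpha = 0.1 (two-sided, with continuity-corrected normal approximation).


Step 1: Compute median = 19.50; label A = above, B = below.
Labels in order: BBAABBAAABBA  (n_A = 6, n_B = 6)
Step 2: Count runs R = 6.
Step 3: Under H0 (random ordering), E[R] = 2*n_A*n_B/(n_A+n_B) + 1 = 2*6*6/12 + 1 = 7.0000.
        Var[R] = 2*n_A*n_B*(2*n_A*n_B - n_A - n_B) / ((n_A+n_B)^2 * (n_A+n_B-1)) = 4320/1584 = 2.7273.
        SD[R] = 1.6514.
Step 4: Continuity-corrected z = (R + 0.5 - E[R]) / SD[R] = (6 + 0.5 - 7.0000) / 1.6514 = -0.3028.
Step 5: Two-sided p-value via normal approximation = 2*(1 - Phi(|z|)) = 0.762069.
Step 6: alpha = 0.1. fail to reject H0.

R = 6, z = -0.3028, p = 0.762069, fail to reject H0.


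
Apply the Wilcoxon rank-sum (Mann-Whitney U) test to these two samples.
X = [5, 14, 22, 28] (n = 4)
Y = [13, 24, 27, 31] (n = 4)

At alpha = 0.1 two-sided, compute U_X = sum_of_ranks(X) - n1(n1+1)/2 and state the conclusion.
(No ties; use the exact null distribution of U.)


Step 1: Combine and sort all 8 observations; assign midranks.
sorted (value, group): (5,X), (13,Y), (14,X), (22,X), (24,Y), (27,Y), (28,X), (31,Y)
ranks: 5->1, 13->2, 14->3, 22->4, 24->5, 27->6, 28->7, 31->8
Step 2: Rank sum for X: R1 = 1 + 3 + 4 + 7 = 15.
Step 3: U_X = R1 - n1(n1+1)/2 = 15 - 4*5/2 = 15 - 10 = 5.
       U_Y = n1*n2 - U_X = 16 - 5 = 11.
Step 4: No ties, so the exact null distribution of U (based on enumerating the C(8,4) = 70 equally likely rank assignments) gives the two-sided p-value.
Step 5: p-value = 0.485714; compare to alpha = 0.1. fail to reject H0.

U_X = 5, p = 0.485714, fail to reject H0 at alpha = 0.1.


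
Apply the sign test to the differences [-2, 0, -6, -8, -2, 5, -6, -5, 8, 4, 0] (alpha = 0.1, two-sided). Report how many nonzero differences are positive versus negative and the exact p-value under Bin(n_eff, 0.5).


Step 1: Discard zero differences. Original n = 11; n_eff = number of nonzero differences = 9.
Nonzero differences (with sign): -2, -6, -8, -2, +5, -6, -5, +8, +4
Step 2: Count signs: positive = 3, negative = 6.
Step 3: Under H0: P(positive) = 0.5, so the number of positives S ~ Bin(9, 0.5).
Step 4: Two-sided exact p-value = sum of Bin(9,0.5) probabilities at or below the observed probability = 0.507812.
Step 5: alpha = 0.1. fail to reject H0.

n_eff = 9, pos = 3, neg = 6, p = 0.507812, fail to reject H0.


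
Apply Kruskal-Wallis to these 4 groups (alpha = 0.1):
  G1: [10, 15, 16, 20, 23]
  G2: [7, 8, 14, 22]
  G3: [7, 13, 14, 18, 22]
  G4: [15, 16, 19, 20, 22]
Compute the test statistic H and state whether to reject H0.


Step 1: Combine all N = 19 observations and assign midranks.
sorted (value, group, rank): (7,G2,1.5), (7,G3,1.5), (8,G2,3), (10,G1,4), (13,G3,5), (14,G2,6.5), (14,G3,6.5), (15,G1,8.5), (15,G4,8.5), (16,G1,10.5), (16,G4,10.5), (18,G3,12), (19,G4,13), (20,G1,14.5), (20,G4,14.5), (22,G2,17), (22,G3,17), (22,G4,17), (23,G1,19)
Step 2: Sum ranks within each group.
R_1 = 56.5 (n_1 = 5)
R_2 = 28 (n_2 = 4)
R_3 = 42 (n_3 = 5)
R_4 = 63.5 (n_4 = 5)
Step 3: H = 12/(N(N+1)) * sum(R_i^2/n_i) - 3(N+1)
     = 12/(19*20) * (56.5^2/5 + 28^2/4 + 42^2/5 + 63.5^2/5) - 3*20
     = 0.031579 * 1993.7 - 60
     = 2.958947.
Step 4: Ties present; correction factor C = 1 - 54/(19^3 - 19) = 0.992105. Corrected H = 2.958947 / 0.992105 = 2.982493.
Step 5: Under H0, H ~ chi^2(3); p-value = 0.394332.
Step 6: alpha = 0.1. fail to reject H0.

H = 2.9825, df = 3, p = 0.394332, fail to reject H0.
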